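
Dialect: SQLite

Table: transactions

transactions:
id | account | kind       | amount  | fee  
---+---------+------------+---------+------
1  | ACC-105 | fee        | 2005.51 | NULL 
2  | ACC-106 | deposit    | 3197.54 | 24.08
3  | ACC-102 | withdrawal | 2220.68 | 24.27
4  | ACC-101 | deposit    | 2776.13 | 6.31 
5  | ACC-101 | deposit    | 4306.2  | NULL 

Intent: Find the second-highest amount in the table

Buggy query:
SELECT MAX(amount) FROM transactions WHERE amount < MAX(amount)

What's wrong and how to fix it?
Bug: The inner MAX is an aggregate inside WHERE, which is not allowed

Fix: Put the inner MAX in a scalar subquery

Corrected query:
SELECT MAX(amount) FROM transactions WHERE amount < (SELECT MAX(amount) FROM transactions)

Result:
MAX(amount)
-----------
3197.54    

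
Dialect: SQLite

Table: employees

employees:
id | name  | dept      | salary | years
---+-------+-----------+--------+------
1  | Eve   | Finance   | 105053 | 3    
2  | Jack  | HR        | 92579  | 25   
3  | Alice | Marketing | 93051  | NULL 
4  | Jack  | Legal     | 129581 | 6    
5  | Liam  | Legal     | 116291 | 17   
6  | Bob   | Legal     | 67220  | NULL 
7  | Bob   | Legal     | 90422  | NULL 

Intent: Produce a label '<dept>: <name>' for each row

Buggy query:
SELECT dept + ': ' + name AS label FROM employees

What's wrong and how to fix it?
Bug: SQLite uses || for string concatenation; + coerces text to numbers (yielding 0)

Fix: Replace + with || to concatenate text

Corrected query:
SELECT dept || ': ' || name AS label FROM employees

Result:
label           
----------------
Finance: Eve    
HR: Jack        
Marketing: Alice
Legal: Jack     
Legal: Liam     
Legal: Bob      
Legal: Bob      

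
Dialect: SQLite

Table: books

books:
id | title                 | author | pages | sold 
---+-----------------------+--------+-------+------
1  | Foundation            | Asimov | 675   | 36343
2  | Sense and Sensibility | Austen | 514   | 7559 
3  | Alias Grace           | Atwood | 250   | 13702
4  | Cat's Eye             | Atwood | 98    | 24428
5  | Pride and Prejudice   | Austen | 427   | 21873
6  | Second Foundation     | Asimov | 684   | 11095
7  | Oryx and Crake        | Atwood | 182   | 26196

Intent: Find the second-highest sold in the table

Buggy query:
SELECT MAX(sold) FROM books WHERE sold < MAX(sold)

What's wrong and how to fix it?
Bug: The inner MAX is an aggregate inside WHERE, which is not allowed

Fix: Put the inner MAX in a scalar subquery

Corrected query:
SELECT MAX(sold) FROM books WHERE sold < (SELECT MAX(sold) FROM books)

Result:
MAX(sold)
---------
26196    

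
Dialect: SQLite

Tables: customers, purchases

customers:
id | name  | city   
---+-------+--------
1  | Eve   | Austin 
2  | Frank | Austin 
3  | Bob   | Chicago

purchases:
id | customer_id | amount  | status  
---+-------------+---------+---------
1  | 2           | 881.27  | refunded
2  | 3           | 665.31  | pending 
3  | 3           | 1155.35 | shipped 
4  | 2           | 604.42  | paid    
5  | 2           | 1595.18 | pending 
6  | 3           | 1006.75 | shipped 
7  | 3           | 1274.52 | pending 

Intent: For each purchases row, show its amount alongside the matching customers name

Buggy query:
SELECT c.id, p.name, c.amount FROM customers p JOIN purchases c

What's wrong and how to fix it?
Bug: JOIN with no ON clause produces a cartesian product; every purchases row pairs with every customers row

Fix: Add ON c.customer_id = p.id to the JOIN

Corrected query:
SELECT c.id, p.name, c.amount FROM customers p JOIN purchases c ON c.customer_id = p.id

Result:
id | name  | amount 
---+-------+--------
1  | Frank | 881.27 
2  | Bob   | 665.31 
3  | Bob   | 1155.35
4  | Frank | 604.42 
5  | Frank | 1595.18
6  | Bob   | 1006.75
7  | Bob   | 1274.52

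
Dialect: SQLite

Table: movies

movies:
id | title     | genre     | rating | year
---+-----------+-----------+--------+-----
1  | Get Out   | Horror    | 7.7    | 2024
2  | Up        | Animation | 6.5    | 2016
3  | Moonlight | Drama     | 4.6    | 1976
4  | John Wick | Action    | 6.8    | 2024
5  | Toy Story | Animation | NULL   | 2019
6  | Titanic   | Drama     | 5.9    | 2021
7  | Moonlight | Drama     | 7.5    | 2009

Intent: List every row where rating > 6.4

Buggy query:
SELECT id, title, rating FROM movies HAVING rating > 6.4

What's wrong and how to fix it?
Bug: HAVING filters the output of aggregation, but this query has no GROUP BY and no aggregate functions, so SQLite rejects it (HAVING clause on a non-aggregate query); the condition here is per row

Fix: Replace HAVING with WHERE since the condition applies to individual rows

Corrected query:
SELECT id, title, rating FROM movies WHERE rating > 6.4

Result:
id | title     | rating
---+-----------+-------
1  | Get Out   | 7.7   
2  | Up        | 6.5   
4  | John Wick | 6.8   
7  | Moonlight | 7.5   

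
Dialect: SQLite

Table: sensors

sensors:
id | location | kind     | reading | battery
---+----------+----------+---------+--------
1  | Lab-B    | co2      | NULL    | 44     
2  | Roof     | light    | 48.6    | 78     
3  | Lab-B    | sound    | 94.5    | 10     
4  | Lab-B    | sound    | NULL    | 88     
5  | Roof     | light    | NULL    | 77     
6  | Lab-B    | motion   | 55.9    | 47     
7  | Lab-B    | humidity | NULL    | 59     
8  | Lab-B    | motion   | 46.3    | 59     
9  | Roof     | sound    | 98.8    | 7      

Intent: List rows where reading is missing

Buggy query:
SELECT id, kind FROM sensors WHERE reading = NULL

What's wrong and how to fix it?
Bug: Comparing to NULL with '=' never matches; NULL = NULL is unknown, not true

Fix: Use IS NULL to test for NULL

Corrected query:
SELECT id, kind FROM sensors WHERE reading IS NULL

Result:
id | kind    
---+---------
1  | co2     
4  | sound   
5  | light   
7  | humidity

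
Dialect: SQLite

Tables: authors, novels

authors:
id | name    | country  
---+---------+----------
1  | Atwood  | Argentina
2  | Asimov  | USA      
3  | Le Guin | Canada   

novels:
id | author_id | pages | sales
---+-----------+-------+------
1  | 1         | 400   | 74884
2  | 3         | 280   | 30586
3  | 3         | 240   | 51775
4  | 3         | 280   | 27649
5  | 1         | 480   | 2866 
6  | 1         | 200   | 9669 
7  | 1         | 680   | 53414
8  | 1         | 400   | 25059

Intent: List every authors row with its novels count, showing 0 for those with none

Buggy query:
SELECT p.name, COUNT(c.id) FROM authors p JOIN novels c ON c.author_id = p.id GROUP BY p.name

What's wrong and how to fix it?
Bug: INNER JOIN drops authors rows that have no matching novels rows

Fix: Switch to LEFT JOIN to retain unmatched parent rows

Corrected query:
SELECT p.name, COUNT(c.id) FROM authors p LEFT JOIN novels c ON c.author_id = p.id GROUP BY p.name

Result:
name    | COUNT(c.id)
--------+------------
Asimov  | 0          
Atwood  | 5          
Le Guin | 3          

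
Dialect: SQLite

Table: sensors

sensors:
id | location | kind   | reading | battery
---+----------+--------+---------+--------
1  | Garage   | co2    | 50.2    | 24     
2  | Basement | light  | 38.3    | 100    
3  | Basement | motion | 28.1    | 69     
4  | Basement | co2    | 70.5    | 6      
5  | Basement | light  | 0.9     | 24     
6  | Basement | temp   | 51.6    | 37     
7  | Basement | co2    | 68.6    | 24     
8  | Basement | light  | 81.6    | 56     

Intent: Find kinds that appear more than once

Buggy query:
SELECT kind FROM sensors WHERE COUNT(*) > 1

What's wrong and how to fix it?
Bug: WHERE can't reference COUNT(*); aggregates are computed after WHERE

Fix: GROUP BY kind, then filter groups with HAVING COUNT(*) > 1

Corrected query:
SELECT kind FROM sensors GROUP BY kind HAVING COUNT(*) > 1

Result:
kind 
-----
co2  
light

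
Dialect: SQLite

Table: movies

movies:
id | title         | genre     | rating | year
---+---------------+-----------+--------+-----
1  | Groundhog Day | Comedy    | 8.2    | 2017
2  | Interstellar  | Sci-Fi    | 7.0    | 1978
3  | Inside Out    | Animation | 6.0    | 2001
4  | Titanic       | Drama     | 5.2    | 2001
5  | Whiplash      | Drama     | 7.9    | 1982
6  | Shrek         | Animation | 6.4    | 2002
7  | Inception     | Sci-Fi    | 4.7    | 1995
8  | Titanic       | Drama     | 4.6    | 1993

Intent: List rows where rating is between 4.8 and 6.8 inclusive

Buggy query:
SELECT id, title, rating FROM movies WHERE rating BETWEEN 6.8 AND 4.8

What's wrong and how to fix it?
Bug: The bounds are reversed; BETWEEN a AND b requires a <= b to match anything

Fix: Write BETWEEN 4.8 AND 6.8

Corrected query:
SELECT id, title, rating FROM movies WHERE rating BETWEEN 4.8 AND 6.8

Result:
id | title      | rating
---+------------+-------
3  | Inside Out | 6     
4  | Titanic    | 5.2   
6  | Shrek      | 6.4   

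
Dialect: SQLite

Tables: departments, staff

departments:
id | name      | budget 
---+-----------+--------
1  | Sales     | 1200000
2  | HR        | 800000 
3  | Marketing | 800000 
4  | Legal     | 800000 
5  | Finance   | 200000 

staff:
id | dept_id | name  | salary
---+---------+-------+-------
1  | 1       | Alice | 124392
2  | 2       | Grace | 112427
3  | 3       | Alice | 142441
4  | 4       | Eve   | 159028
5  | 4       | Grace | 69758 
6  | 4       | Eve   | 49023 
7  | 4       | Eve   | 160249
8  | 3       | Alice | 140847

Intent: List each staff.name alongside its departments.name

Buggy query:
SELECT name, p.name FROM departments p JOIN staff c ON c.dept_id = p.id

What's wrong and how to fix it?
Bug: 'name' exists in both joined tables, so the database can't tell which one is meant

Fix: Qualify the column with its table alias (c.name)

Corrected query:
SELECT c.name, p.name FROM departments p JOIN staff c ON c.dept_id = p.id

Result:
name  | name     
------+----------
Alice | Sales    
Grace | HR       
Alice | Marketing
Eve   | Legal    
Grace | Legal    
Eve   | Legal    
Eve   | Legal    
Alice | Marketing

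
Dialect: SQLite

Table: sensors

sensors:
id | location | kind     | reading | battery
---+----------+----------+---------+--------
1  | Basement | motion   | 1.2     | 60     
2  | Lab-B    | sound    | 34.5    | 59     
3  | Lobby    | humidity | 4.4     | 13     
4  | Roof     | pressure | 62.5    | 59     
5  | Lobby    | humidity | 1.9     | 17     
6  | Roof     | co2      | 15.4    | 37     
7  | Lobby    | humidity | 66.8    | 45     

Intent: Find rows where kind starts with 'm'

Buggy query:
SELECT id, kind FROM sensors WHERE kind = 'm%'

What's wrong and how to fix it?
Bug: '=' compares the literal string including the % character; pattern matching needs LIKE

Fix: Replace '=' with LIKE so 'm%' is treated as a pattern

Corrected query:
SELECT id, kind FROM sensors WHERE kind LIKE 'm%'

Result:
id | kind  
---+-------
1  | motion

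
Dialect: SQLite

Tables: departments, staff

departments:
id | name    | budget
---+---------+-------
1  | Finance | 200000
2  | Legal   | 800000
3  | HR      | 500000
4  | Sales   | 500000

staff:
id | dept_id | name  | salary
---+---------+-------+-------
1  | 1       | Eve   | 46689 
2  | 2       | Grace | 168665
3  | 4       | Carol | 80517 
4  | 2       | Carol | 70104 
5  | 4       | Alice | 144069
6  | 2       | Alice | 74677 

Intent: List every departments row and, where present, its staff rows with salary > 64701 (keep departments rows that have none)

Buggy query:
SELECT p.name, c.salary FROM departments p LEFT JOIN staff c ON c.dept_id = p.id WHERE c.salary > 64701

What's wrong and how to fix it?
Bug: A WHERE condition on the right-hand table after LEFT JOIN drops unmatched parents

Fix: Put 'c.salary > 64701' in the JOIN's ON clause instead of WHERE

Corrected query:
SELECT p.name, c.salary FROM departments p LEFT JOIN staff c ON c.dept_id = p.id AND c.salary > 64701

Result:
name    | salary
--------+-------
Finance | NULL  
Legal   | 70104 
Legal   | 74677 
Legal   | 168665
HR      | NULL  
Sales   | 80517 
Sales   | 144069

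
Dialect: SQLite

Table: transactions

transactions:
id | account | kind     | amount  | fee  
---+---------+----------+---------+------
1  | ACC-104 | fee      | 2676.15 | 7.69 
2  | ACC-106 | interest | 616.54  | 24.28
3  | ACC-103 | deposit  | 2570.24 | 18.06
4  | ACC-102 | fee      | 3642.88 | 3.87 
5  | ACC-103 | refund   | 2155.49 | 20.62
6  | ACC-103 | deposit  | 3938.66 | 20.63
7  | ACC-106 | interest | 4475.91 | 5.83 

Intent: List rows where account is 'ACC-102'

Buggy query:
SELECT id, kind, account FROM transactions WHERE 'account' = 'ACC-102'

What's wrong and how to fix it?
Bug: 'account' in single quotes is a string literal, not the column; the comparison is literal-vs-literal and never true

Fix: Remove the quotes around the column name (or use double quotes for an identifier)

Corrected query:
SELECT id, kind, account FROM transactions WHERE account = 'ACC-102'

Result:
id | kind | account
---+------+--------
4  | fee  | ACC-102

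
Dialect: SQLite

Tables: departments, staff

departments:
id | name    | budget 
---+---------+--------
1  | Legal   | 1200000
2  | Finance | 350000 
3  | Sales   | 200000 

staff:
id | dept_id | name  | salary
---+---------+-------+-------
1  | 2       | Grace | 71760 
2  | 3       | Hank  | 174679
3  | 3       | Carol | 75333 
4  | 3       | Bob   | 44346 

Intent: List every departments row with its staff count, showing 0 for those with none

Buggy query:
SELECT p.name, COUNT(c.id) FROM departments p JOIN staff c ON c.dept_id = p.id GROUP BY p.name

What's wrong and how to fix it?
Bug: INNER JOIN drops departments rows that have no matching staff rows

Fix: Use LEFT JOIN so parents without children still appear (COUNT(c.id) gives 0)

Corrected query:
SELECT p.name, COUNT(c.id) FROM departments p LEFT JOIN staff c ON c.dept_id = p.id GROUP BY p.name

Result:
name    | COUNT(c.id)
--------+------------
Finance | 1          
Legal   | 0          
Sales   | 3          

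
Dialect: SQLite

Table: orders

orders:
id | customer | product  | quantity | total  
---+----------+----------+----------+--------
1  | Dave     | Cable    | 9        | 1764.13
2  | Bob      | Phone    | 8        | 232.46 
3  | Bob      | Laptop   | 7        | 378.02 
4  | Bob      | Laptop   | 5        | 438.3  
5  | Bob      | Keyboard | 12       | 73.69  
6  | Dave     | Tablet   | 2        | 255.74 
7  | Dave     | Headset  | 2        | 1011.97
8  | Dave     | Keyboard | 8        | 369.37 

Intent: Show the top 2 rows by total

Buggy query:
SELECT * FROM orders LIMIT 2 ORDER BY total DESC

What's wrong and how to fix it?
Bug: LIMIT must come after ORDER BY

Fix: Sort with ORDER BY, then apply LIMIT

Corrected query:
SELECT * FROM orders ORDER BY total DESC LIMIT 2

Result:
id | customer | product | quantity | total  
---+----------+---------+----------+--------
1  | Dave     | Cable   | 9        | 1764.13
7  | Dave     | Headset | 2        | 1011.97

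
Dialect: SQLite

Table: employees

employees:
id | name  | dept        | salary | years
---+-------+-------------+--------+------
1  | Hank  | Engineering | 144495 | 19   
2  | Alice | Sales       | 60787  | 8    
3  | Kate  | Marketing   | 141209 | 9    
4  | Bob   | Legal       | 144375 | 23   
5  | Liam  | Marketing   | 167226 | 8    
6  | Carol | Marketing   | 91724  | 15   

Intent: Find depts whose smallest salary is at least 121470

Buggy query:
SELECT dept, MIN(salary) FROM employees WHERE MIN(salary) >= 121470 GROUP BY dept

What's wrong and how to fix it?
Bug: Aggregates like MIN are computed per group after WHERE runs

Fix: Replace WHERE with HAVING after the GROUP BY

Corrected query:
SELECT dept, MIN(salary) FROM employees GROUP BY dept HAVING MIN(salary) >= 121470

Result:
dept        | MIN(salary)
------------+------------
Engineering | 144495     
Legal       | 144375     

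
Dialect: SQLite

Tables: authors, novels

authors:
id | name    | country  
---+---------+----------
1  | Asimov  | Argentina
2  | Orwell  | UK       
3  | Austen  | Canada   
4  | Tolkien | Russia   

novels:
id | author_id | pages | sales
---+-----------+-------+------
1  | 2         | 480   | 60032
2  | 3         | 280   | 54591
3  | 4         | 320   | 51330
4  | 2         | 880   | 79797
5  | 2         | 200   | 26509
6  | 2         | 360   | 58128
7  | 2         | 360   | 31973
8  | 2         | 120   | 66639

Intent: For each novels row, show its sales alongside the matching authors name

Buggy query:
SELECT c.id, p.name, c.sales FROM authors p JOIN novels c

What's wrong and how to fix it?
Bug: JOIN with no ON clause produces a cartesian product; every novels row pairs with every authors row

Fix: Add ON c.author_id = p.id to the JOIN

Corrected query:
SELECT c.id, p.name, c.sales FROM authors p JOIN novels c ON c.author_id = p.id

Result:
id | name    | sales
---+---------+------
1  | Orwell  | 60032
2  | Austen  | 54591
3  | Tolkien | 51330
4  | Orwell  | 79797
5  | Orwell  | 26509
6  | Orwell  | 58128
7  | Orwell  | 31973
8  | Orwell  | 66639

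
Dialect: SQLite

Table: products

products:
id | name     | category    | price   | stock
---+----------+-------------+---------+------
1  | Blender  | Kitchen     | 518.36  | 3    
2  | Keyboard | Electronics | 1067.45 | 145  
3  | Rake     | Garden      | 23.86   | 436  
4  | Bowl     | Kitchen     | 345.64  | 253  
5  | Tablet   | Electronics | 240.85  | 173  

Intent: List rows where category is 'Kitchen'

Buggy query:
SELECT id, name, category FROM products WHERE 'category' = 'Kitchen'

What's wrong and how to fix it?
Bug: Single quotes denote string literals in SQL; the column name is being compared as a constant string

Fix: Reference the column as category without single quotes

Corrected query:
SELECT id, name, category FROM products WHERE category = 'Kitchen'

Result:
id | name    | category
---+---------+---------
1  | Blender | Kitchen 
4  | Bowl    | Kitchen 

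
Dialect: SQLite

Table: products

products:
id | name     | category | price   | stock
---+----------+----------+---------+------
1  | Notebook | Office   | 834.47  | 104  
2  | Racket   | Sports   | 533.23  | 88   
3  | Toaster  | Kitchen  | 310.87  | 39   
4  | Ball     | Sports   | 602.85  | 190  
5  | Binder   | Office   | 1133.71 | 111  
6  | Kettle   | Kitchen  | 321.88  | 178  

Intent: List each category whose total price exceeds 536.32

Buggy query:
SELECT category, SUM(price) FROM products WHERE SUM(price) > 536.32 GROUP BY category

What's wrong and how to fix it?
Bug: SUM(price) is an aggregate, but WHERE filters rows before aggregation

Fix: Use HAVING (which filters groups after aggregation) instead of WHERE

Corrected query:
SELECT category, SUM(price) FROM products GROUP BY category HAVING SUM(price) > 536.32

Result:
category | SUM(price)
---------+-----------
Kitchen  | 632.75    
Office   | 1968.18   
Sports   | 1136.08   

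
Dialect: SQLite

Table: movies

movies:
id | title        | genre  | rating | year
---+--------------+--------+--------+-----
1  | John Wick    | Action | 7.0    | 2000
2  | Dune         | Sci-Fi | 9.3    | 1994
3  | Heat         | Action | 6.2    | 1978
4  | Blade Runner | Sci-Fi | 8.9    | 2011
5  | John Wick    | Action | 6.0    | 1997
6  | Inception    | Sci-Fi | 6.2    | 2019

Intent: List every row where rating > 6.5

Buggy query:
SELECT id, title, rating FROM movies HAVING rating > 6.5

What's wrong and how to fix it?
Bug: This is a non-aggregate query (no GROUP BY, no aggregates), so in SQLite the HAVING clause is invalid here; a row-level condition belongs in WHERE

Fix: Use WHERE for row-level filtering

Corrected query:
SELECT id, title, rating FROM movies WHERE rating > 6.5

Result:
id | title        | rating
---+--------------+-------
1  | John Wick    | 7     
2  | Dune         | 9.3   
4  | Blade Runner | 8.9   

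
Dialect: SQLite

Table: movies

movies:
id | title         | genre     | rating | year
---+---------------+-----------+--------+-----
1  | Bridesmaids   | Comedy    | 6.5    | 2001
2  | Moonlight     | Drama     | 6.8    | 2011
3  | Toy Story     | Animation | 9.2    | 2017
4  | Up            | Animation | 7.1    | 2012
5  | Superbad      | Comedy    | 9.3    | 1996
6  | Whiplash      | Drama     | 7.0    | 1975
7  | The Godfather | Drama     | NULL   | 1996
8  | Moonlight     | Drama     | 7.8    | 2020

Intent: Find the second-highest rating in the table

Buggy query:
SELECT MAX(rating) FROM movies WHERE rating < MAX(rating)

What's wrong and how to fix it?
Bug: MAX(rating) on the right of the comparison is an aggregate-in-WHERE error

Fix: Compute the overall MAX in a subquery, then take MAX of rows below it

Corrected query:
SELECT MAX(rating) FROM movies WHERE rating < (SELECT MAX(rating) FROM movies)

Result:
MAX(rating)
-----------
9.2        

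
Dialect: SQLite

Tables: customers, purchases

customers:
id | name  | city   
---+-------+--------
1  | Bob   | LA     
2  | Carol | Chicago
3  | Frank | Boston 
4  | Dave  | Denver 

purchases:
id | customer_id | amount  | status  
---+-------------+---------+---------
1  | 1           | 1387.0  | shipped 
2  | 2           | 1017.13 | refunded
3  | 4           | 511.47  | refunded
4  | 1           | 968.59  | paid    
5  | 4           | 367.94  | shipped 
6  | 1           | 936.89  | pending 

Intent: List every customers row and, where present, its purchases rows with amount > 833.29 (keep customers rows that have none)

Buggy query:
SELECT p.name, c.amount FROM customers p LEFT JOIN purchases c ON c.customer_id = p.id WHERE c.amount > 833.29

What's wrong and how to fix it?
Bug: Filtering c.amount in WHERE discards the NULL rows produced by LEFT JOIN, turning it into an inner join

Fix: Put 'c.amount > 833.29' in the JOIN's ON clause instead of WHERE

Corrected query:
SELECT p.name, c.amount FROM customers p LEFT JOIN purchases c ON c.customer_id = p.id AND c.amount > 833.29

Result:
name  | amount 
------+--------
Bob   | 936.89 
Bob   | 968.59 
Bob   | 1387   
Carol | 1017.13
Frank | NULL   
Dave  | NULL   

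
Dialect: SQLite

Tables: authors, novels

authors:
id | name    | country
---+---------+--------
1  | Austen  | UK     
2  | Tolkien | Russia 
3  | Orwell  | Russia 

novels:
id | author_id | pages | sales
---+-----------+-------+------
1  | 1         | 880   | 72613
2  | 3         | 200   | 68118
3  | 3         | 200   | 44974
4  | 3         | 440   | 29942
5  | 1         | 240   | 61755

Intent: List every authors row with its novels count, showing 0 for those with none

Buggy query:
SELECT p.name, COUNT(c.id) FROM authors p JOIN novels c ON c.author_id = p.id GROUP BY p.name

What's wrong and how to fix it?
Bug: An inner join excludes parents with zero children

Fix: Switch to LEFT JOIN to retain unmatched parent rows

Corrected query:
SELECT p.name, COUNT(c.id) FROM authors p LEFT JOIN novels c ON c.author_id = p.id GROUP BY p.name

Result:
name    | COUNT(c.id)
--------+------------
Austen  | 2          
Orwell  | 3          
Tolkien | 0          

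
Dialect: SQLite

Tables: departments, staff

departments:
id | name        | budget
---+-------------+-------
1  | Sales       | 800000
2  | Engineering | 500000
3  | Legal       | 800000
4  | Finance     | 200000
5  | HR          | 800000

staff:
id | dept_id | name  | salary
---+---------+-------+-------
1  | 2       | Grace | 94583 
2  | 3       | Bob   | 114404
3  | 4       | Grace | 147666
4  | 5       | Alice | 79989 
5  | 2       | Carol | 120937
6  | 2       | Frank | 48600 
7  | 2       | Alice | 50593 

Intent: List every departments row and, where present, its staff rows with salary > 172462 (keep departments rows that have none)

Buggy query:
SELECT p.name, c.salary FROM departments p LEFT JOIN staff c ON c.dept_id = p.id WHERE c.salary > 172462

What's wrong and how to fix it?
Bug: Filtering c.salary in WHERE discards the NULL rows produced by LEFT JOIN, turning it into an inner join

Fix: Put 'c.salary > 172462' in the JOIN's ON clause instead of WHERE

Corrected query:
SELECT p.name, c.salary FROM departments p LEFT JOIN staff c ON c.dept_id = p.id AND c.salary > 172462

Result:
name        | salary
------------+-------
Sales       | NULL  
Engineering | NULL  
Legal       | NULL  
Finance     | NULL  
HR          | NULL  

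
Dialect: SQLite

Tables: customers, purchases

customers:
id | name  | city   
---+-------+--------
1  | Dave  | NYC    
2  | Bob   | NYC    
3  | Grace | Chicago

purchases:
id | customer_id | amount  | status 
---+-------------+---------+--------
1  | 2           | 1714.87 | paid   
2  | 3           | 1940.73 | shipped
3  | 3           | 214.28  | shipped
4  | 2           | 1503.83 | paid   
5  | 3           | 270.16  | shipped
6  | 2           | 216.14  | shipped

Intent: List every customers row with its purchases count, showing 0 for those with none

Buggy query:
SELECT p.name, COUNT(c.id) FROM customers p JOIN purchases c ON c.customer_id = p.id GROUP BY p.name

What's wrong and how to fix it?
Bug: An inner join excludes parents with zero children

Fix: Switch to LEFT JOIN to retain unmatched parent rows

Corrected query:
SELECT p.name, COUNT(c.id) FROM customers p LEFT JOIN purchases c ON c.customer_id = p.id GROUP BY p.name

Result:
name  | COUNT(c.id)
------+------------
Bob   | 3          
Dave  | 0          
Grace | 3          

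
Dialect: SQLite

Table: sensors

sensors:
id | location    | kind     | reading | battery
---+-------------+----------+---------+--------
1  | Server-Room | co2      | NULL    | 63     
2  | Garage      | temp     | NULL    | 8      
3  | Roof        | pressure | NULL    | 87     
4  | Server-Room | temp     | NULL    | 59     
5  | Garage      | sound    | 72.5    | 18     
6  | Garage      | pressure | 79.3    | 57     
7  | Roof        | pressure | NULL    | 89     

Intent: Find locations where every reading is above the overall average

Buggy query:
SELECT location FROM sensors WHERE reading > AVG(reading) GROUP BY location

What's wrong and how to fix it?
Bug: WHERE evaluates per row before aggregation, so AVG() is unavailable

Fix: Use a subquery for AVG and a HAVING MIN(...) filter so the condition holds for every row in the group

Corrected query:
SELECT location FROM sensors GROUP BY location HAVING MIN(reading) > (SELECT AVG(reading) FROM sensors)

Result:
(no rows)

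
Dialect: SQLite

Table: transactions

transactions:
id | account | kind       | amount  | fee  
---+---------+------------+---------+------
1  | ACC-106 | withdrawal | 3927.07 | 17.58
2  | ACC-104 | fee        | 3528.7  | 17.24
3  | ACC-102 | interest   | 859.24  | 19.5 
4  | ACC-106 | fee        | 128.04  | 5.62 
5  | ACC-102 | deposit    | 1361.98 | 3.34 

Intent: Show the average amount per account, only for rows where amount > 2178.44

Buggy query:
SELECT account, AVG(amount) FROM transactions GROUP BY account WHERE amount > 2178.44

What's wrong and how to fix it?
Bug: Row-level WHERE must come before GROUP BY in the clause order

Fix: Place WHERE between FROM and GROUP BY

Corrected query:
SELECT account, AVG(amount) FROM transactions WHERE amount > 2178.44 GROUP BY account

Result:
account | AVG(amount)
--------+------------
ACC-104 | 3528.7     
ACC-106 | 3927.07    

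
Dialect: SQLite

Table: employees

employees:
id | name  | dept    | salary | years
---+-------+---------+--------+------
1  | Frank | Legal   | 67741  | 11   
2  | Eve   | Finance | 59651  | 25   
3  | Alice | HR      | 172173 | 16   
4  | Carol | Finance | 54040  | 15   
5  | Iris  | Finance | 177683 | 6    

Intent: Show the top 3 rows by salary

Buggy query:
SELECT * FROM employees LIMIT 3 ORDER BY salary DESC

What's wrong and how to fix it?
Bug: LIMIT must come after ORDER BY

Fix: Swap the clauses: ORDER BY first, then LIMIT

Corrected query:
SELECT * FROM employees ORDER BY salary DESC LIMIT 3

Result:
id | name  | dept    | salary | years
---+-------+---------+--------+------
5  | Iris  | Finance | 177683 | 6    
3  | Alice | HR      | 172173 | 16   
1  | Frank | Legal   | 67741  | 11   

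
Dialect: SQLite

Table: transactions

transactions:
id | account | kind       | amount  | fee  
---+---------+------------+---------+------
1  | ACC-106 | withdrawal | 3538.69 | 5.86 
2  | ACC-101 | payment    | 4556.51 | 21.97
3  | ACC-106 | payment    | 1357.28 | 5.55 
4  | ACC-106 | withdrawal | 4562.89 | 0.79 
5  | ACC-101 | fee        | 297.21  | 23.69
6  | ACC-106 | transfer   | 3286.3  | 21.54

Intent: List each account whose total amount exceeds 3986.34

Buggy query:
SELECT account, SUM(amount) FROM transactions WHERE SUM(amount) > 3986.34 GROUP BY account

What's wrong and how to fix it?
Bug: Aggregate functions cannot appear in a WHERE clause

Fix: Use HAVING (which filters groups after aggregation) instead of WHERE

Corrected query:
SELECT account, SUM(amount) FROM transactions GROUP BY account HAVING SUM(amount) > 3986.34

Result:
account | SUM(amount)
--------+------------
ACC-101 | 4853.72    
ACC-106 | 12745.16   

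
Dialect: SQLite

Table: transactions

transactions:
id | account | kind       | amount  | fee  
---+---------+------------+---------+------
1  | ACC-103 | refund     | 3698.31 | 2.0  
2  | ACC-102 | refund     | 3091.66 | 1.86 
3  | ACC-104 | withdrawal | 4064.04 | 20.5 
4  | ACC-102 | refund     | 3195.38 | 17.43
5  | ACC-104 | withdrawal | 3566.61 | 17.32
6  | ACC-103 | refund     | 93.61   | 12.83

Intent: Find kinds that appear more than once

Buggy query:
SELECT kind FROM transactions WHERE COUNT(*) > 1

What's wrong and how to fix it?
Bug: WHERE can't reference COUNT(*); aggregates are computed after WHERE

Fix: GROUP BY kind, then filter groups with HAVING COUNT(*) > 1

Corrected query:
SELECT kind FROM transactions GROUP BY kind HAVING COUNT(*) > 1

Result:
kind      
----------
refund    
withdrawal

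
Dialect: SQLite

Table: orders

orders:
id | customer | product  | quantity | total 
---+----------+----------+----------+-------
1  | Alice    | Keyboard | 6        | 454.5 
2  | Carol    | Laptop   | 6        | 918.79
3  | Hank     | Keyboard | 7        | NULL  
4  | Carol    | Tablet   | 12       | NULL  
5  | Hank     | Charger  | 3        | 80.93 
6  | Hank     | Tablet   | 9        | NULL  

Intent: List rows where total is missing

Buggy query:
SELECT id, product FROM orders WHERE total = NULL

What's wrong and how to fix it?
Bug: Comparing to NULL with '=' never matches; NULL = NULL is unknown, not true

Fix: Replace '= NULL' with 'IS NULL'

Corrected query:
SELECT id, product FROM orders WHERE total IS NULL

Result:
id | product 
---+---------
3  | Keyboard
4  | Tablet  
6  | Tablet  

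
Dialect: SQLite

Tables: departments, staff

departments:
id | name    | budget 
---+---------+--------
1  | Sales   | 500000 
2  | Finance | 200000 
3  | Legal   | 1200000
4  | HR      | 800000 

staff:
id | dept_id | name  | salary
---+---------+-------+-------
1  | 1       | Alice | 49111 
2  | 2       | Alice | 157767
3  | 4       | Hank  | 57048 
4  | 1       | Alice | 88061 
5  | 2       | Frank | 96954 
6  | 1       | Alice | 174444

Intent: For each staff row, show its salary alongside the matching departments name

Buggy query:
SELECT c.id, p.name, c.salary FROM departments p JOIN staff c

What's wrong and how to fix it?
Bug: JOIN with no ON clause produces a cartesian product; every staff row pairs with every departments row

Fix: Add ON c.dept_id = p.id to the JOIN

Corrected query:
SELECT c.id, p.name, c.salary FROM departments p JOIN staff c ON c.dept_id = p.id

Result:
id | name    | salary
---+---------+-------
1  | Sales   | 49111 
2  | Finance | 157767
3  | HR      | 57048 
4  | Sales   | 88061 
5  | Finance | 96954 
6  | Sales   | 174444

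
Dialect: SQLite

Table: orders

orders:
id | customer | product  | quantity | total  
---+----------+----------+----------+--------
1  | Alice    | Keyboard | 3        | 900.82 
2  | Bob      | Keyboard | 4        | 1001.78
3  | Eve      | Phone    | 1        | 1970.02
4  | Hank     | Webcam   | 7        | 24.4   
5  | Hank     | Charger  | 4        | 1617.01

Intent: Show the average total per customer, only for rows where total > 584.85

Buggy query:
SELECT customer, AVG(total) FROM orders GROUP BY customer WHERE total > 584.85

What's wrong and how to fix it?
Bug: WHERE cannot follow GROUP BY

Fix: Place WHERE between FROM and GROUP BY

Corrected query:
SELECT customer, AVG(total) FROM orders WHERE total > 584.85 GROUP BY customer

Result:
customer | AVG(total)
---------+-----------
Alice    | 900.82    
Bob      | 1001.78   
Eve      | 1970.02   
Hank     | 1617.01   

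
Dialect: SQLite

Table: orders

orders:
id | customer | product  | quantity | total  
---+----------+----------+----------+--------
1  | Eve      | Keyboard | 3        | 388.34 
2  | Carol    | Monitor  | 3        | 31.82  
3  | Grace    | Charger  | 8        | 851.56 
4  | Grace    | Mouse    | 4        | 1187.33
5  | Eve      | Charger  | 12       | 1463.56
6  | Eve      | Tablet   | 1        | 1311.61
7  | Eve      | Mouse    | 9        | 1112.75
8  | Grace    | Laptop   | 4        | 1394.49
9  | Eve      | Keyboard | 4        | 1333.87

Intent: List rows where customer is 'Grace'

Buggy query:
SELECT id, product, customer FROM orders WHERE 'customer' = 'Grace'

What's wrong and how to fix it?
Bug: 'customer' in single quotes is a string literal, not the column; the comparison is literal-vs-literal and never true

Fix: Reference the column as customer without single quotes

Corrected query:
SELECT id, product, customer FROM orders WHERE customer = 'Grace'

Result:
id | product | customer
---+---------+---------
3  | Charger | Grace   
4  | Mouse   | Grace   
8  | Laptop  | Grace   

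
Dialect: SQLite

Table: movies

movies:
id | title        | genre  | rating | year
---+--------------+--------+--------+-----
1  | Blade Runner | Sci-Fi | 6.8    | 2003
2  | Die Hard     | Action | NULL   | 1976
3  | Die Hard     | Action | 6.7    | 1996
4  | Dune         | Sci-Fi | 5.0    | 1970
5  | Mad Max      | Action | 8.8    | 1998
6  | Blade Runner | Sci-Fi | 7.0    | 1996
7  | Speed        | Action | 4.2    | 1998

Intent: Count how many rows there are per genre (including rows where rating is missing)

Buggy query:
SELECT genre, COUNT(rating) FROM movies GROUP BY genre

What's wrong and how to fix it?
Bug: COUNT(rating) skips NULLs, so groups with missing rating are undercounted

Fix: Use COUNT(*) to count all rows regardless of NULL

Corrected query:
SELECT genre, COUNT(*) FROM movies GROUP BY genre

Result:
genre  | COUNT(*)
-------+---------
Action | 4       
Sci-Fi | 3       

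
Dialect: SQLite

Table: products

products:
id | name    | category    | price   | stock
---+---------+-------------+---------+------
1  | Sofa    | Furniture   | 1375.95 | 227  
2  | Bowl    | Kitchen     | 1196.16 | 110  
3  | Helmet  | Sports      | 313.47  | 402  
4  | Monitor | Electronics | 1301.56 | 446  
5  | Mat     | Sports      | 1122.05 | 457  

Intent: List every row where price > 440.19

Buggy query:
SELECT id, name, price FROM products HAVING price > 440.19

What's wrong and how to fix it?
Bug: This is a non-aggregate query (no GROUP BY, no aggregates), so in SQLite the HAVING clause is invalid here; a row-level condition belongs in WHERE

Fix: Replace HAVING with WHERE since the condition applies to individual rows

Corrected query:
SELECT id, name, price FROM products WHERE price > 440.19

Result:
id | name    | price  
---+---------+--------
1  | Sofa    | 1375.95
2  | Bowl    | 1196.16
4  | Monitor | 1301.56
5  | Mat     | 1122.05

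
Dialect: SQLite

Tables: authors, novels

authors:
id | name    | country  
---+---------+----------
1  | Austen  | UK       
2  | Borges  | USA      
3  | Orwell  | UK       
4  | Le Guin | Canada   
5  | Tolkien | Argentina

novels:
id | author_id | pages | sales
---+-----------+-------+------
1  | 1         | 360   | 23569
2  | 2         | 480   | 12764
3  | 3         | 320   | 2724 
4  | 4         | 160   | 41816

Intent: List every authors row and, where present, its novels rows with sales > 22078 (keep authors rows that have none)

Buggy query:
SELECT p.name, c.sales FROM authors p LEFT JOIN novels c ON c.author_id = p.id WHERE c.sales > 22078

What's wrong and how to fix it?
Bug: Filtering c.sales in WHERE discards the NULL rows produced by LEFT JOIN, turning it into an inner join

Fix: Put 'c.sales > 22078' in the JOIN's ON clause instead of WHERE

Corrected query:
SELECT p.name, c.sales FROM authors p LEFT JOIN novels c ON c.author_id = p.id AND c.sales > 22078

Result:
name    | sales
--------+------
Austen  | 23569
Borges  | NULL 
Orwell  | NULL 
Le Guin | 41816
Tolkien | NULL 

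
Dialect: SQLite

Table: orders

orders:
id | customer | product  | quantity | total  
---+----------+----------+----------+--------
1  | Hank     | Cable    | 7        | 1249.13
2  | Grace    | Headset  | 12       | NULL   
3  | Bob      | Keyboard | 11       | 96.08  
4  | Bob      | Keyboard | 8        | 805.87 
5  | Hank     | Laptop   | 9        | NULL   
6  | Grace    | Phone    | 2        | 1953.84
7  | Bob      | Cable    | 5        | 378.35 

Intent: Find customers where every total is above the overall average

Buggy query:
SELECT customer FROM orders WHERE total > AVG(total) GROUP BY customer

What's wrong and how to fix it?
Bug: WHERE evaluates per row before aggregation, so AVG() is unavailable

Fix: Use a subquery for AVG and a HAVING MIN(...) filter so the condition holds for every row in the group

Corrected query:
SELECT customer FROM orders GROUP BY customer HAVING MIN(total) > (SELECT AVG(total) FROM orders)

Result:
customer
--------
Grace   
Hank    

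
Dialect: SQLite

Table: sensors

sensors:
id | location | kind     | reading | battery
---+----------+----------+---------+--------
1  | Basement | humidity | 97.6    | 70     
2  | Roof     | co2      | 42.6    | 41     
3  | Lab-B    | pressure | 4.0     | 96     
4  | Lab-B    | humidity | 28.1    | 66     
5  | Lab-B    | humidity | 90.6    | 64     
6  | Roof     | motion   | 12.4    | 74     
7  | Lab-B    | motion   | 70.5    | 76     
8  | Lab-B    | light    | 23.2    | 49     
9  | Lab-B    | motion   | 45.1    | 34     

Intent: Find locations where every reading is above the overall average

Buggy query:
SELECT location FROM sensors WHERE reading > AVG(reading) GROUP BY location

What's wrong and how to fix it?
Bug: AVG() is an aggregate; it can't sit directly in WHERE

Fix: Compute the overall average in a scalar subquery and compare each group's MIN against it in HAVING

Corrected query:
SELECT location FROM sensors GROUP BY location HAVING MIN(reading) > (SELECT AVG(reading) FROM sensors)

Result:
location
--------
Basement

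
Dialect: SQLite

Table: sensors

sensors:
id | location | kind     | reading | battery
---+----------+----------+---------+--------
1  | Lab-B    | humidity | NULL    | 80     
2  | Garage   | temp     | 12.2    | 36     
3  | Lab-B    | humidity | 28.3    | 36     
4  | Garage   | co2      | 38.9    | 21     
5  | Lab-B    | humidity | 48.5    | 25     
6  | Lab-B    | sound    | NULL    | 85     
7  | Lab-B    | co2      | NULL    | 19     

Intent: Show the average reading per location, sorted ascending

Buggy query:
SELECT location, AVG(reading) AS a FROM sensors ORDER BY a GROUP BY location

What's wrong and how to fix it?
Bug: ORDER BY appears before GROUP BY; SQL clause order requires GROUP BY first

Fix: Reorder: SELECT … FROM … GROUP BY … ORDER BY …

Corrected query:
SELECT location, AVG(reading) AS a FROM sensors GROUP BY location ORDER BY a

Result:
location | a    
---------+------
Garage   | 25.55
Lab-B    | 38.4 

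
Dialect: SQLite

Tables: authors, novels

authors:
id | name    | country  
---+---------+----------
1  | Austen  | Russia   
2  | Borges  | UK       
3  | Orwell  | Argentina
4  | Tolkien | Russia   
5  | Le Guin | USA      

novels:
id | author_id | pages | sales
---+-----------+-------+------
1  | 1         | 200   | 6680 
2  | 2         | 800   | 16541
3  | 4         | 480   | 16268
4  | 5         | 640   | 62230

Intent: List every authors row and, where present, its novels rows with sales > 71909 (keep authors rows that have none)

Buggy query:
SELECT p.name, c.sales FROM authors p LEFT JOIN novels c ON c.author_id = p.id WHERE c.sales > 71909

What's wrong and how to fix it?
Bug: A WHERE condition on the right-hand table after LEFT JOIN drops unmatched parents

Fix: Move the right-table condition into the ON clause so unmatched parents are kept

Corrected query:
SELECT p.name, c.sales FROM authors p LEFT JOIN novels c ON c.author_id = p.id AND c.sales > 71909

Result:
name    | sales
--------+------
Austen  | NULL 
Borges  | NULL 
Orwell  | NULL 
Tolkien | NULL 
Le Guin | NULL 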